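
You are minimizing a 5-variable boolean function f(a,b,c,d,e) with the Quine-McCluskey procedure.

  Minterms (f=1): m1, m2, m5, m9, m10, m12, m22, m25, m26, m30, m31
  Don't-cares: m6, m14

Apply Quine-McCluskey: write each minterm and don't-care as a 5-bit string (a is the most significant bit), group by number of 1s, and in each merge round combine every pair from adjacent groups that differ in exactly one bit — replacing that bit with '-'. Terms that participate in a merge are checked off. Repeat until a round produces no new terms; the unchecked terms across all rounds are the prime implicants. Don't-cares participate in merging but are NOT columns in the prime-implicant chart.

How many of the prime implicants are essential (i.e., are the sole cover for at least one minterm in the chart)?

size-2^0 implicants → 00001(✓)  00010(✓)  00101(✓)  00110(✓)  01001(✓)  01010(✓)  01100(✓)  01110(✓)  10110(✓)  11001(✓)  11010(✓)  11110(✓)  11111(✓)
size-2^1 implicants → -0110(✓)  -1001  -1010(✓)  -1110(✓)  0-001  0-010(✓)  0-110(✓)  00-01  00-10(✓)  01-10(✓)  011-0  1-110(✓)  11-10(✓)  1111-
size-2^2 implicants → --110  -1-10  0--10
Unchecked terms (primes): --110, -1-10, -1001, 0--10, 0-001, 00-01, 011-0, 1111-
Minterm coverage:
  m1 ⊆ 0-001,00-01
  m2 ⊆ 0--10 [E]
  m5 ⊆ 00-01 [E]
  m9 ⊆ -1001,0-001
  m10 ⊆ -1-10,0--10
  m12 ⊆ 011-0 [E]
  m22 ⊆ --110 [E]
  m25 ⊆ -1001 [E]
  m26 ⊆ -1-10 [E]
  m30 ⊆ --110,-1-10,1111-
  m31 ⊆ 1111- [E]
E = {--110, -1-10, -1001, 0--10, 00-01, 011-0, 1111-}

7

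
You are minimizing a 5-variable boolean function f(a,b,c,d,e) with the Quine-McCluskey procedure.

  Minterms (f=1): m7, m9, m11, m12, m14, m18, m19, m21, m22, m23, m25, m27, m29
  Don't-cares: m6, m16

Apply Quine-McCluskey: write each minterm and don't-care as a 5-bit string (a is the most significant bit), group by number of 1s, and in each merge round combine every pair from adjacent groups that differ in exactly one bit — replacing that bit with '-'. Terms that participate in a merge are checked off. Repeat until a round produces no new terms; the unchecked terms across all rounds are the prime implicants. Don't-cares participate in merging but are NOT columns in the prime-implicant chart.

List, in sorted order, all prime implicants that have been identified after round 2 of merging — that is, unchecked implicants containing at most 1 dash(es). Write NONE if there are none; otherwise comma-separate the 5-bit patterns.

0-110, 011-0, 1-011, 1-101, 100-0, 101-1, 11-01

size-2^0 implicants → 00110(✓)  00111(✓)  01001(✓)  01011(✓)  01100(✓)  01110(✓)  10000(✓)  10010(✓)  10011(✓)  10101(✓)  10110(✓)  10111(✓)  11001(✓)  11011(✓)  11101(✓)
size-2^1 implicants → -0110(✓)  -0111(✓)  -1001(✓)  -1011(✓)  0-110  0011-(✓)  010-1(✓)  011-0  1-011  1-101  10-10(✓)  10-11(✓)  100-0  1001-(✓)  101-1  1011-(✓)  11-01  110-1(✓)
size-2^2 implicants → -011-  -10-1  10-1-
Unchecked terms (primes): -011-, -10-1, 0-110, 011-0, 1-011, 1-101, 10-1-, 100-0, 101-1, 11-01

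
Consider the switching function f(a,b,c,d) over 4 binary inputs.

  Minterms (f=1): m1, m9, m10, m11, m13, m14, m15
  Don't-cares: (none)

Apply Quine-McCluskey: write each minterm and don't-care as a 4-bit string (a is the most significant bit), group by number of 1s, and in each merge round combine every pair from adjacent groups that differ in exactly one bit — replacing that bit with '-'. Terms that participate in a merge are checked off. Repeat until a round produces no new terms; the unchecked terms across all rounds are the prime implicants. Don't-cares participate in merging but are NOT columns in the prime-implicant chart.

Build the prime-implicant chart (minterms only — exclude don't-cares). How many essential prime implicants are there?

size-2^0 implicants → 0001(✓)  1001(✓)  1010(✓)  1011(✓)  1101(✓)  1110(✓)  1111(✓)
size-2^1 implicants → -001  1-01(✓)  1-10(✓)  1-11(✓)  10-1(✓)  101-(✓)  11-1(✓)  111-(✓)
size-2^2 implicants → 1--1  1-1-
Unchecked terms (primes): -001, 1--1, 1-1-
Minterm coverage:
  m1 ⊆ -001 [E]
  m9 ⊆ -001,1--1
  m10 ⊆ 1-1- [E]
  m11 ⊆ 1--1,1-1-
  m13 ⊆ 1--1 [E]
  m14 ⊆ 1-1- [E]
  m15 ⊆ 1--1,1-1-
E = {-001, 1--1, 1-1-}

3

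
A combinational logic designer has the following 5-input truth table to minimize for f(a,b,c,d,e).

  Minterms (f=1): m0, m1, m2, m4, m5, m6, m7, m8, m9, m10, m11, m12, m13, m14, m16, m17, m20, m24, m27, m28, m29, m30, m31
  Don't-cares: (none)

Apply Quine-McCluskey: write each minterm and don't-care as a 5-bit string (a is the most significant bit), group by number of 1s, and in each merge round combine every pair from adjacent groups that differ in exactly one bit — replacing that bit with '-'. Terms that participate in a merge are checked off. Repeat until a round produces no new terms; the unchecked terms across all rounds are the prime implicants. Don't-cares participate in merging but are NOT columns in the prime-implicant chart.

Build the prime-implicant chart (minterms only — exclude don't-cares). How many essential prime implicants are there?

[col 0] 00000*, 00001*, 00010*, 00100*, 00101*, 00110*, 00111*, 01000*, 01001*, 01010*, 01011*, 01100*, 01101*, 01110*, 10000*, 10001*, 10100*, 11000*, 11011*, 11100*, 11101*, 11110*, 11111*
[col 1] -0000*, -0001*, -0100*, -1000*, -1011, -1100*, -1101*, -1110*, 0-000*, 0-001*, 0-010*, 0-100*, 0-101*, 0-110*, 00-00*, 00-01*, 00-10*, 000-0*, 0000-*, 001-0*, 001-1*, 0010-*, 0011-*, 01-00*, 01-01*, 01-10*, 010-0*, 010-1*, 0100-*, 0101-*, 011-0*, 0110-*, 1-000*, 1-100*, 10-00*, 1000-*, 11-00*, 11-11, 111-0*, 111-1*, 1110-*, 1111-*
[col 2] --000*, --100*, -0-00*, -000-, -1-00*, -11-0, -110-, 0--00*, 0--01*, 0--10*, 0-0-0*, 0-00-*, 0-1-0*, 0-10-*, 00--0*, 00-0-*, 001--, 01--0*, 01-0-*, 010--, 1--00*, 111--
[col 3] ---00, 0---0, 0--0-
Prime implicants: ---00, -000-, -1011, -11-0, -110-, 0---0, 0--0-, 001--, 010--, 11-11, 111--
PI chart (minterm → PIs covering it):
  0 | ---00,-000-,0---0,0--0-
  1 | -000-,0--0-
  2 | 0---0  (sole → essential)
  4 | ---00,0---0,0--0-,001--
  5 | 0--0-,001--
  6 | 0---0,001--
  7 | 001--  (sole → essential)
  8 | ---00,0---0,0--0-,010--
  9 | 0--0-,010--
  10 | 0---0,010--
  11 | -1011,010--
  12 | ---00,-11-0,-110-,0---0,0--0-
  13 | -110-,0--0-
  14 | -11-0,0---0
  16 | ---00,-000-
  17 | -000-  (sole → essential)
  20 | ---00  (sole → essential)
  24 | ---00  (sole → essential)
  27 | -1011,11-11
  28 | ---00,-11-0,-110-,111--
  29 | -110-,111--
  30 | -11-0,111--
  31 | 11-11,111--
Essential prime implicants: ---00, -000-, 0---0, 001--

4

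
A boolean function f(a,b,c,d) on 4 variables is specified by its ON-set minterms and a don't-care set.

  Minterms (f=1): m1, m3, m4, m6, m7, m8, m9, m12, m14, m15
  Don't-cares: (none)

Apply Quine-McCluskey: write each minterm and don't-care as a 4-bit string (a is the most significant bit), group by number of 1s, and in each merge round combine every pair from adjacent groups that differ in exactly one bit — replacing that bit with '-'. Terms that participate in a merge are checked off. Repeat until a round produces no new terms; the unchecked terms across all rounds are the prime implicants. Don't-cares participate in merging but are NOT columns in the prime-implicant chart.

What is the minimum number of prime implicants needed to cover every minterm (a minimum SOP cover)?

4

Round 0: 0001✓ 0011✓ 0100✓ 0110✓ 0111✓ 1000✓ 1001✓ 1100✓ 1110✓ 1111✓
Round 1: -001 -100✓ -110✓ -111✓ 0-11 00-1 01-0✓ 011-✓ 1-00 100- 11-0✓ 111-✓
Round 2: -1-0 -11-
PIs = {-001, -1-0, -11-, 0-11, 00-1, 1-00, 100-}
Coverage chart:
  m1: -001,00-1
  m3: 0-11,00-1
  m4: -1-0 ←essential
  m6: -1-0,-11-
  m7: -11-,0-11
  m8: 1-00,100-
  m9: -001,100-
  m12: -1-0,1-00
  m14: -1-0,-11-
  m15: -11- ←essential
Essential: -1-0, -11-
Petrick residual → 00-1, 100-
Min cover (4 terms): bd' + bc + a'b'd + ab'c'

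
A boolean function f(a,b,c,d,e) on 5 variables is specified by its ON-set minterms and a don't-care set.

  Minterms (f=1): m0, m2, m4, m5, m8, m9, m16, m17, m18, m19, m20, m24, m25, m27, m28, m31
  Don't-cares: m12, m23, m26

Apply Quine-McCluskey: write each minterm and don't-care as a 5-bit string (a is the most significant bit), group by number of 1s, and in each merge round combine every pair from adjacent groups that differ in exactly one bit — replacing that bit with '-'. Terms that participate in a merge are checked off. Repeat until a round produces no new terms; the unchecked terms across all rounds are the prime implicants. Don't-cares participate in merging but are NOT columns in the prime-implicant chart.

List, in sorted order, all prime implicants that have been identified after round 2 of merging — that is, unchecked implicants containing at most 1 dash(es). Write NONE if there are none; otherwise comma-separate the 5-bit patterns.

[col 0] 00000*, 00010*, 00100*, 00101*, 01000*, 01001*, 01100*, 10000*, 10001*, 10010*, 10011*, 10100*, 10111*, 11000*, 11001*, 11010*, 11011*, 11100*, 11111*
[col 1] -0000*, -0010*, -0100*, -1000*, -1001*, -1100*, 0-000*, 0-100*, 00-00*, 000-0*, 0010-, 01-00*, 0100-*, 1-000*, 1-001*, 1-010*, 1-011*, 1-100*, 1-111*, 10-00*, 10-11*, 100-0*, 100-1*, 1000-*, 1001-*, 11-00*, 11-11*, 110-0*, 110-1*, 1100-*, 1101-*
[col 2] --000*, --100*, -0-00*, -00-0, -1-00*, -100-, 0--00*, 1--00*, 1--11, 1-0-0*, 1-0-1*, 1-00-*, 1-01-*, 100--*, 110--*
[col 3] ---00, 1-0--
Prime implicants: ---00, -00-0, -100-, 0010-, 1--11, 1-0--

0010-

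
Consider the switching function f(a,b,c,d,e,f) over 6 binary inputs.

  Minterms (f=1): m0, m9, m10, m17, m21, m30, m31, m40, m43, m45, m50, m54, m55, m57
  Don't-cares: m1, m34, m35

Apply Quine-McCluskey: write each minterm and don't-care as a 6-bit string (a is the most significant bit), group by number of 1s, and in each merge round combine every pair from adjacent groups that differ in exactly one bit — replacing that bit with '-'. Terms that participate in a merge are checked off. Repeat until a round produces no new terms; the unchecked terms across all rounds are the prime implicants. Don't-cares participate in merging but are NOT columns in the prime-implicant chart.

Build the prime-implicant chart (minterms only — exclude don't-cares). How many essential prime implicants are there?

10

size-2^0 implicants → 000000(✓)  000001(✓)  001001(✓)  001010  010001(✓)  010101(✓)  011110(✓)  011111(✓)  100010(✓)  100011(✓)  101000  101011(✓)  101101  110010(✓)  110110(✓)  110111(✓)  111001
size-2^1 implicants → 0-0001  00-001  00000-  010-01  01111-  1-0010  10-011  10001-  110-10  11011-
Unchecked terms (primes): 0-0001, 00-001, 00000-, 001010, 010-01, 01111-, 1-0010, 10-011, 10001-, 101000, 101101, 110-10, 11011-, 111001
Minterm coverage:
  m0 ⊆ 00000- [E]
  m9 ⊆ 00-001 [E]
  m10 ⊆ 001010 [E]
  m17 ⊆ 0-0001,010-01
  m21 ⊆ 010-01 [E]
  m30 ⊆ 01111- [E]
  m31 ⊆ 01111- [E]
  m40 ⊆ 101000 [E]
  m43 ⊆ 10-011 [E]
  m45 ⊆ 101101 [E]
  m50 ⊆ 1-0010,110-10
  m54 ⊆ 110-10,11011-
  m55 ⊆ 11011- [E]
  m57 ⊆ 111001 [E]
E = {00-001, 00000-, 001010, 010-01, 01111-, 10-011, 101000, 101101, 11011-, 111001}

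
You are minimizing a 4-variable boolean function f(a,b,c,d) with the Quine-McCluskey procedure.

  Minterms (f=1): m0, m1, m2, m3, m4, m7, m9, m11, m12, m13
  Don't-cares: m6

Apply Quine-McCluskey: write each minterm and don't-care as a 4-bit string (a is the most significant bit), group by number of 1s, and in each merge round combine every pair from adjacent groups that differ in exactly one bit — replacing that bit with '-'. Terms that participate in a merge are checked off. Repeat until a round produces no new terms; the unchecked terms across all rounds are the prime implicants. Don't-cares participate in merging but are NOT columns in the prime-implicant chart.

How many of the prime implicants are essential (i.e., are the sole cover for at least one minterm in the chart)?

2

size-2^0 implicants → 0000(✓)  0001(✓)  0010(✓)  0011(✓)  0100(✓)  0110(✓)  0111(✓)  1001(✓)  1011(✓)  1100(✓)  1101(✓)
size-2^1 implicants → -001(✓)  -011(✓)  -100  0-00(✓)  0-10(✓)  0-11(✓)  00-0(✓)  00-1(✓)  000-(✓)  001-(✓)  01-0(✓)  011-(✓)  1-01  10-1(✓)  110-
size-2^2 implicants → -0-1  0--0  0-1-  00--
Unchecked terms (primes): -0-1, -100, 0--0, 0-1-, 00--, 1-01, 110-
Minterm coverage:
  m0 ⊆ 0--0,00--
  m1 ⊆ -0-1,00--
  m2 ⊆ 0--0,0-1-,00--
  m3 ⊆ -0-1,0-1-,00--
  m4 ⊆ -100,0--0
  m7 ⊆ 0-1- [E]
  m9 ⊆ -0-1,1-01
  m11 ⊆ -0-1 [E]
  m12 ⊆ -100,110-
  m13 ⊆ 1-01,110-
E = {-0-1, 0-1-}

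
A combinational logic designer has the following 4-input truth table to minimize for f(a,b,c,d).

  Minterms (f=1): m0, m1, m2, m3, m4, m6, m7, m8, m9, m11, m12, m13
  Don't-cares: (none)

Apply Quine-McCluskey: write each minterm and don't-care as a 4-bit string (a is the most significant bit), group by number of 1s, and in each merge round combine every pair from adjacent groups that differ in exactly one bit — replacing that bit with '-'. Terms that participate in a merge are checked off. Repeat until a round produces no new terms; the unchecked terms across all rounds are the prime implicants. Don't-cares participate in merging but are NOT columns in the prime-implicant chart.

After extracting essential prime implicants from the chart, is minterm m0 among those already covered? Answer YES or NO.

NO

size-2^0 implicants → 0000(✓)  0001(✓)  0010(✓)  0011(✓)  0100(✓)  0110(✓)  0111(✓)  1000(✓)  1001(✓)  1011(✓)  1100(✓)  1101(✓)
size-2^1 implicants → -000(✓)  -001(✓)  -011(✓)  -100(✓)  0-00(✓)  0-10(✓)  0-11(✓)  00-0(✓)  00-1(✓)  000-(✓)  001-(✓)  01-0(✓)  011-(✓)  1-00(✓)  1-01(✓)  10-1(✓)  100-(✓)  110-(✓)
size-2^2 implicants → --00  -0-1  -00-  0--0  0-1-  00--  1-0-
Unchecked terms (primes): --00, -0-1, -00-, 0--0, 0-1-, 00--, 1-0-
Minterm coverage:
  m0 ⊆ --00,-00-,0--0,00--
  m1 ⊆ -0-1,-00-,00--
  m2 ⊆ 0--0,0-1-,00--
  m3 ⊆ -0-1,0-1-,00--
  m4 ⊆ --00,0--0
  m6 ⊆ 0--0,0-1-
  m7 ⊆ 0-1- [E]
  m8 ⊆ --00,-00-,1-0-
  m9 ⊆ -0-1,-00-,1-0-
  m11 ⊆ -0-1 [E]
  m12 ⊆ --00,1-0-
  m13 ⊆ 1-0- [E]
E = {-0-1, 0-1-, 1-0-}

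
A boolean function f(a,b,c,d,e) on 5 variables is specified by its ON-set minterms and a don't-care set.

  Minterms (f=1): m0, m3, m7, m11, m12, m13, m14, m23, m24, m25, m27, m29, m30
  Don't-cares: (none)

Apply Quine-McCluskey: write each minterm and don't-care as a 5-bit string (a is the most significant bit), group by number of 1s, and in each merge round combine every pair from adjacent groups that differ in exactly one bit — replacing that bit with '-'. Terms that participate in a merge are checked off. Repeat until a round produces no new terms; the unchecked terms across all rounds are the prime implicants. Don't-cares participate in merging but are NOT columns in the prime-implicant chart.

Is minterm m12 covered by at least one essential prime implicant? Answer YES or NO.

size-2^0 implicants → 00000  00011(✓)  00111(✓)  01011(✓)  01100(✓)  01101(✓)  01110(✓)  10111(✓)  11000(✓)  11001(✓)  11011(✓)  11101(✓)  11110(✓)
size-2^1 implicants → -0111  -1011  -1101  -1110  0-011  00-11  011-0  0110-  11-01  110-1  1100-
Unchecked terms (primes): -0111, -1011, -1101, -1110, 0-011, 00-11, 00000, 011-0, 0110-, 11-01, 110-1, 1100-
Minterm coverage:
  m0 ⊆ 00000 [E]
  m3 ⊆ 0-011,00-11
  m7 ⊆ -0111,00-11
  m11 ⊆ -1011,0-011
  m12 ⊆ 011-0,0110-
  m13 ⊆ -1101,0110-
  m14 ⊆ -1110,011-0
  m23 ⊆ -0111 [E]
  m24 ⊆ 1100- [E]
  m25 ⊆ 11-01,110-1,1100-
  m27 ⊆ -1011,110-1
  m29 ⊆ -1101,11-01
  m30 ⊆ -1110 [E]
E = {-0111, -1110, 00000, 1100-}

NO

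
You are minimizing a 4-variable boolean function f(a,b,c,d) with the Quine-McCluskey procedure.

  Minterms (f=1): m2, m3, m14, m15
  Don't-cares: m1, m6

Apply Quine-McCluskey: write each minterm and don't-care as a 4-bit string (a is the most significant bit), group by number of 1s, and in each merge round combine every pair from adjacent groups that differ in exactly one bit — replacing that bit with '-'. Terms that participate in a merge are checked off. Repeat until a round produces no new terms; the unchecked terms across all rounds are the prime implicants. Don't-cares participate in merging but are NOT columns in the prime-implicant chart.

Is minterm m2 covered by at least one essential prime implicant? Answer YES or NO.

Round 0: 0001✓ 0010✓ 0011✓ 0110✓ 1110✓ 1111✓
Round 1: -110 0-10 00-1 001- 111-
PIs = {-110, 0-10, 00-1, 001-, 111-}
Coverage chart:
  m2: 0-10,001-
  m3: 00-1,001-
  m14: -110,111-
  m15: 111- ←essential
Essential: 111-

NO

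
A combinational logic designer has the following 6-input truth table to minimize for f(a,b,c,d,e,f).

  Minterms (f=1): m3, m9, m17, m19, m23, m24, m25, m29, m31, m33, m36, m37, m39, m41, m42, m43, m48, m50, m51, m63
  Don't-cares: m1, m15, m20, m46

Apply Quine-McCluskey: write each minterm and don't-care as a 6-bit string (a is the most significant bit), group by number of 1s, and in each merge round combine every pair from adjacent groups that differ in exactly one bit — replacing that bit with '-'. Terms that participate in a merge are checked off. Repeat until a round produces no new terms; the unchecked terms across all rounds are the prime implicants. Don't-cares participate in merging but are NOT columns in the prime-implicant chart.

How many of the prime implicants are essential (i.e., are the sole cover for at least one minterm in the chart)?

6

Round 0: 000001✓ 000011✓ 001001✓ 001111✓ 010001✓ 010011✓ 010100 010111✓ 011000✓ 011001✓ 011101✓ 011111✓ 100001✓ 100100✓ 100101✓ 100111✓ 101001✓ 101010✓ 101011✓ 101110✓ 110000✓ 110010✓ 110011✓ 111111✓
Round 1: -00001✓ -01001✓ -10011 -11111 0-0001✓ 0-0011✓ 0-1001✓ 0-1111 00-001✓ 0000-1✓ 01-001✓ 01-111 010-11 0100-1✓ 011-01 01100- 0111-1 10-001✓ 100-01 1001-1 10010- 101-10 1010-1 10101- 1100-0 11001-
Round 2: -0-001 0--001 0-00-1
PIs = {-0-001, -10011, -11111, 0--001, 0-00-1, 0-1111, 01-111, 010-11, 010100, 011-01, 01100-, 0111-1, 100-01, 1001-1, 10010-, 101-10, 1010-1, 10101-, 1100-0, 11001-}
Coverage chart:
  m3: 0-00-1 ←essential
  m9: -0-001,0--001
  m17: 0--001,0-00-1
  m19: -10011,0-00-1,010-11
  m23: 01-111,010-11
  m24: 01100- ←essential
  m25: 0--001,011-01,01100-
  m29: 011-01,0111-1
  m31: -11111,0-1111,01-111,0111-1
  m33: -0-001,100-01
  m36: 10010- ←essential
  m37: 100-01,1001-1,10010-
  m39: 1001-1 ←essential
  m41: -0-001,1010-1
  m42: 101-10,10101-
  m43: 1010-1,10101-
  m48: 1100-0 ←essential
  m50: 1100-0,11001-
  m51: -10011,11001-
  m63: -11111 ←essential
Essential: -11111, 0-00-1, 01100-, 1001-1, 10010-, 1100-0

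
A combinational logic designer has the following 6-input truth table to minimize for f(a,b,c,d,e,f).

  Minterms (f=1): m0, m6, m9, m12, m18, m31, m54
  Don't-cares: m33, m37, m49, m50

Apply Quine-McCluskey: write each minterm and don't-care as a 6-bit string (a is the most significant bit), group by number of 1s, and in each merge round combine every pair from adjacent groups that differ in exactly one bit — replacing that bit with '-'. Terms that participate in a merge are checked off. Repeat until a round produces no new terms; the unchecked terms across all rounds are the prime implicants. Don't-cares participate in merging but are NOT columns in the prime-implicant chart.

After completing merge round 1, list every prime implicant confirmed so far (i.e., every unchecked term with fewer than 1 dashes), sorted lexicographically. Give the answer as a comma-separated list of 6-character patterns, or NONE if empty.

[col 0] 000000, 000110, 001001, 001100, 010010*, 011111, 100001*, 100101*, 110001*, 110010*, 110110*
[col 1] -10010, 1-0001, 100-01, 110-10
Prime implicants: -10010, 000000, 000110, 001001, 001100, 011111, 1-0001, 100-01, 110-10

000000, 000110, 001001, 001100, 011111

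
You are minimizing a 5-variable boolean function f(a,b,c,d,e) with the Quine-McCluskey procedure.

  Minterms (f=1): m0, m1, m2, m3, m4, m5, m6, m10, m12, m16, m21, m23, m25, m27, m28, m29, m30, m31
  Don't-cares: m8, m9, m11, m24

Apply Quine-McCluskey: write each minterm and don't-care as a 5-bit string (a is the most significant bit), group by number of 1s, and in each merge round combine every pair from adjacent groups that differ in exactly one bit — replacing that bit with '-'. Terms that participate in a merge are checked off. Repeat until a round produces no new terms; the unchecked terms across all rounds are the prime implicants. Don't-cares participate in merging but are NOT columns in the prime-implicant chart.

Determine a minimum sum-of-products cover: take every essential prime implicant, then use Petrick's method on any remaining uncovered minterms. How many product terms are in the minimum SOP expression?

8

size-2^0 implicants → 00000(✓)  00001(✓)  00010(✓)  00011(✓)  00100(✓)  00101(✓)  00110(✓)  01000(✓)  01001(✓)  01010(✓)  01011(✓)  01100(✓)  10000(✓)  10101(✓)  10111(✓)  11000(✓)  11001(✓)  11011(✓)  11100(✓)  11101(✓)  11110(✓)  11111(✓)
size-2^1 implicants → -0000(✓)  -0101  -1000(✓)  -1001(✓)  -1011(✓)  -1100(✓)  0-000(✓)  0-001(✓)  0-010(✓)  0-011(✓)  0-100(✓)  00-00(✓)  00-01(✓)  00-10(✓)  000-0(✓)  000-1(✓)  0000-(✓)  0001-(✓)  001-0(✓)  0010-(✓)  01-00(✓)  010-0(✓)  010-1(✓)  0100-(✓)  0101-(✓)  1-000(✓)  1-101(✓)  1-111(✓)  101-1(✓)  11-00(✓)  11-01(✓)  11-11(✓)  110-1(✓)  1100-(✓)  111-0(✓)  111-1(✓)  1110-(✓)  1111-(✓)
size-2^2 implicants → --000  -1-00  -10-1  -100-  0--00  0-0-0(✓)  0-0-1(✓)  0-00-(✓)  0-01-(✓)  00--0  00-0-  000--(✓)  010--(✓)  1-1-1  11--1  11-0-  111--
size-2^3 implicants → 0-0--
Unchecked terms (primes): --000, -0101, -1-00, -10-1, -100-, 0--00, 0-0--, 00--0, 00-0-, 1-1-1, 11--1, 11-0-, 111--
Minterm coverage:
  m0 ⊆ --000,0--00,0-0--,00--0,00-0-
  m1 ⊆ 0-0--,00-0-
  m2 ⊆ 0-0--,00--0
  m3 ⊆ 0-0-- [E]
  m4 ⊆ 0--00,00--0,00-0-
  m5 ⊆ -0101,00-0-
  m6 ⊆ 00--0 [E]
  m10 ⊆ 0-0-- [E]
  m12 ⊆ -1-00,0--00
  m16 ⊆ --000 [E]
  m21 ⊆ -0101,1-1-1
  m23 ⊆ 1-1-1 [E]
  m25 ⊆ -10-1,-100-,11--1,11-0-
  m27 ⊆ -10-1,11--1
  m28 ⊆ -1-00,11-0-,111--
  m29 ⊆ 1-1-1,11--1,11-0-,111--
  m30 ⊆ 111-- [E]
  m31 ⊆ 1-1-1,11--1,111--
E = {--000, 0-0--, 00--0, 1-1-1, 111--}
Petrick residual → -0101, -1-00, -10-1
Cover = c'd'e' + b'cd'e + bd'e' + bc'e + a'c' + a'b'e' + ace + abc  |cover|=8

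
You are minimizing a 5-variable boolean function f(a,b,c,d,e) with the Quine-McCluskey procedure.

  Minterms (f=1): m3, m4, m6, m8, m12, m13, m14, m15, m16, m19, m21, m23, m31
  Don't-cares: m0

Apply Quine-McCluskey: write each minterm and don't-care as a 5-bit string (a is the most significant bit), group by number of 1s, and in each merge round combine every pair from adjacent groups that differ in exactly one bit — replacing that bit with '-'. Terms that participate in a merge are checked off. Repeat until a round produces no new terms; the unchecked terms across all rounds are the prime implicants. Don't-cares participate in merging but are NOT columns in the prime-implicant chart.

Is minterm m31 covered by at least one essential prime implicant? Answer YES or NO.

[col 0] 00000*, 00011*, 00100*, 00110*, 01000*, 01100*, 01101*, 01110*, 01111*, 10000*, 10011*, 10101*, 10111*, 11111*
[col 1] -0000, -0011, -1111, 0-000*, 0-100*, 0-110*, 00-00*, 001-0*, 01-00*, 011-0*, 011-1*, 0110-*, 0111-*, 1-111, 10-11, 101-1
[col 2] 0--00, 0-1-0, 011--
Prime implicants: -0000, -0011, -1111, 0--00, 0-1-0, 011--, 1-111, 10-11, 101-1
PI chart (minterm → PIs covering it):
  3 | -0011  (sole → essential)
  4 | 0--00,0-1-0
  6 | 0-1-0  (sole → essential)
  8 | 0--00  (sole → essential)
  12 | 0--00,0-1-0,011--
  13 | 011--  (sole → essential)
  14 | 0-1-0,011--
  15 | -1111,011--
  16 | -0000  (sole → essential)
  19 | -0011,10-11
  21 | 101-1  (sole → essential)
  23 | 1-111,10-11,101-1
  31 | -1111,1-111
Essential prime implicants: -0000, -0011, 0--00, 0-1-0, 011--, 101-1

NO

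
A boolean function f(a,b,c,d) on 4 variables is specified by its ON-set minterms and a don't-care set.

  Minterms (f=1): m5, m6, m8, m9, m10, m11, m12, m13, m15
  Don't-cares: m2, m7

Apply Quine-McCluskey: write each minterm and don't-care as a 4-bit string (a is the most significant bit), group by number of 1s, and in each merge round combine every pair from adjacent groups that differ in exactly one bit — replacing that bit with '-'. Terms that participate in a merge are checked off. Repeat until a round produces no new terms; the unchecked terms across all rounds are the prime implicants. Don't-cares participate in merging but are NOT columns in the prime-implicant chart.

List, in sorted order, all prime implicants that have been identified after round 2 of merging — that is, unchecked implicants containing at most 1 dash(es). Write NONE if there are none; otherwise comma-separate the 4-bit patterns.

-010, 0-10, 011-

size-2^0 implicants → 0010(✓)  0101(✓)  0110(✓)  0111(✓)  1000(✓)  1001(✓)  1010(✓)  1011(✓)  1100(✓)  1101(✓)  1111(✓)
size-2^1 implicants → -010  -101(✓)  -111(✓)  0-10  01-1(✓)  011-  1-00(✓)  1-01(✓)  1-11(✓)  10-0(✓)  10-1(✓)  100-(✓)  101-(✓)  11-1(✓)  110-(✓)
size-2^2 implicants → -1-1  1--1  1-0-  10--
Unchecked terms (primes): -010, -1-1, 0-10, 011-, 1--1, 1-0-, 10--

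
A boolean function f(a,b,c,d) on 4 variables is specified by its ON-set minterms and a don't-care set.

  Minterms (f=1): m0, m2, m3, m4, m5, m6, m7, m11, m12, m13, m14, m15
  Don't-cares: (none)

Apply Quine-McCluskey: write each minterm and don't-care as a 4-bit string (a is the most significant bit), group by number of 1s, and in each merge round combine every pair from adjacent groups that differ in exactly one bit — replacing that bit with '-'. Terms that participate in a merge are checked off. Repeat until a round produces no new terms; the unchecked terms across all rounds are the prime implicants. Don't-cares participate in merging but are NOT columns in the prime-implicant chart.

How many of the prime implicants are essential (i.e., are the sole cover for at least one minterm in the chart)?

3

[col 0] 0000*, 0010*, 0011*, 0100*, 0101*, 0110*, 0111*, 1011*, 1100*, 1101*, 1110*, 1111*
[col 1] -011*, -100*, -101*, -110*, -111*, 0-00*, 0-10*, 0-11*, 00-0*, 001-*, 01-0*, 01-1*, 010-*, 011-*, 1-11*, 11-0*, 11-1*, 110-*, 111-*
[col 2] --11, -1-0*, -1-1*, -10-*, -11-*, 0--0, 0-1-, 01--*, 11--*
[col 3] -1--
Prime implicants: --11, -1--, 0--0, 0-1-
PI chart (minterm → PIs covering it):
  0 | 0--0  (sole → essential)
  2 | 0--0,0-1-
  3 | --11,0-1-
  4 | -1--,0--0
  5 | -1--  (sole → essential)
  6 | -1--,0--0,0-1-
  7 | --11,-1--,0-1-
  11 | --11  (sole → essential)
  12 | -1--  (sole → essential)
  13 | -1--  (sole → essential)
  14 | -1--  (sole → essential)
  15 | --11,-1--
Essential prime implicants: --11, -1--, 0--0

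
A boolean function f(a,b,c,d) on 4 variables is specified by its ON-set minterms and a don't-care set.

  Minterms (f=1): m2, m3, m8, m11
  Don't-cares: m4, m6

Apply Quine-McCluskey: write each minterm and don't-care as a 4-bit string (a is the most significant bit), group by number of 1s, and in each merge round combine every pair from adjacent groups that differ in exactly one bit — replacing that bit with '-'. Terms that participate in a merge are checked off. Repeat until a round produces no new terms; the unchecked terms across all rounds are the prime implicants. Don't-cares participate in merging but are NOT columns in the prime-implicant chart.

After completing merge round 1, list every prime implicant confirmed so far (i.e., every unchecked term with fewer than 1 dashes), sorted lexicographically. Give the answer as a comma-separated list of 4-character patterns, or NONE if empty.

1000

[col 0] 0010*, 0011*, 0100*, 0110*, 1000, 1011*
[col 1] -011, 0-10, 001-, 01-0
Prime implicants: -011, 0-10, 001-, 01-0, 1000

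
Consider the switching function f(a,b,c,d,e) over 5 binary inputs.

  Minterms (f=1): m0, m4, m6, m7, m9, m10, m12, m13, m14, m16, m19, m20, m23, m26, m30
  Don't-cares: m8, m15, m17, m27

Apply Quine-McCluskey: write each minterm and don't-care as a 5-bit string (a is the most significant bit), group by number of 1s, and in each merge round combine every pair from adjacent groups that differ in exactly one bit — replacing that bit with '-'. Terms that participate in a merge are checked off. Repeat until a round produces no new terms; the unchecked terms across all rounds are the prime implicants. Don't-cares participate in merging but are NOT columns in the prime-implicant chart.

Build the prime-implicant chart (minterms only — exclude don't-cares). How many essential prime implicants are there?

3

size-2^0 implicants → 00000(✓)  00100(✓)  00110(✓)  00111(✓)  01000(✓)  01001(✓)  01010(✓)  01100(✓)  01101(✓)  01110(✓)  01111(✓)  10000(✓)  10001(✓)  10011(✓)  10100(✓)  10111(✓)  11010(✓)  11011(✓)  11110(✓)
size-2^1 implicants → -0000(✓)  -0100(✓)  -0111  -1010(✓)  -1110(✓)  0-000(✓)  0-100(✓)  0-110(✓)  0-111(✓)  00-00(✓)  001-0(✓)  0011-(✓)  01-00(✓)  01-01(✓)  01-10(✓)  010-0(✓)  0100-(✓)  011-0(✓)  011-1(✓)  0110-(✓)  0111-(✓)  1-011  10-00(✓)  10-11  100-1  1000-  11-10(✓)  1101-
size-2^2 implicants → -0-00  -1-10  0--00  0-1-0  0-11-  01--0  01-0-  011--
Unchecked terms (primes): -0-00, -0111, -1-10, 0--00, 0-1-0, 0-11-, 01--0, 01-0-, 011--, 1-011, 10-11, 100-1, 1000-, 1101-
Minterm coverage:
  m0 ⊆ -0-00,0--00
  m4 ⊆ -0-00,0--00,0-1-0
  m6 ⊆ 0-1-0,0-11-
  m7 ⊆ -0111,0-11-
  m9 ⊆ 01-0- [E]
  m10 ⊆ -1-10,01--0
  m12 ⊆ 0--00,0-1-0,01--0,01-0-,011--
  m13 ⊆ 01-0-,011--
  m14 ⊆ -1-10,0-1-0,0-11-,01--0,011--
  m16 ⊆ -0-00,1000-
  m19 ⊆ 1-011,10-11,100-1
  m20 ⊆ -0-00 [E]
  m23 ⊆ -0111,10-11
  m26 ⊆ -1-10,1101-
  m30 ⊆ -1-10 [E]
E = {-0-00, -1-10, 01-0-}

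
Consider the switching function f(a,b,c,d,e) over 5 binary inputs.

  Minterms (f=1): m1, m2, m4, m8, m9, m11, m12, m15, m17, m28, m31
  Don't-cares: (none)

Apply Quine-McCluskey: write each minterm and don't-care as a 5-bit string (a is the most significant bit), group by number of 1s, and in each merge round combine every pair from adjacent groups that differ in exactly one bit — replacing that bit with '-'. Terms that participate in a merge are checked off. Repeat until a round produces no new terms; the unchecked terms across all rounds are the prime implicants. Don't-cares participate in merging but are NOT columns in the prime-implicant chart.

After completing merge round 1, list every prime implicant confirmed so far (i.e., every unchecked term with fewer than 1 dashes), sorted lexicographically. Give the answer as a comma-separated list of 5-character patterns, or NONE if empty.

[col 0] 00001*, 00010, 00100*, 01000*, 01001*, 01011*, 01100*, 01111*, 10001*, 11100*, 11111*
[col 1] -0001, -1100, -1111, 0-001, 0-100, 01-00, 01-11, 010-1, 0100-
Prime implicants: -0001, -1100, -1111, 0-001, 0-100, 00010, 01-00, 01-11, 010-1, 0100-

00010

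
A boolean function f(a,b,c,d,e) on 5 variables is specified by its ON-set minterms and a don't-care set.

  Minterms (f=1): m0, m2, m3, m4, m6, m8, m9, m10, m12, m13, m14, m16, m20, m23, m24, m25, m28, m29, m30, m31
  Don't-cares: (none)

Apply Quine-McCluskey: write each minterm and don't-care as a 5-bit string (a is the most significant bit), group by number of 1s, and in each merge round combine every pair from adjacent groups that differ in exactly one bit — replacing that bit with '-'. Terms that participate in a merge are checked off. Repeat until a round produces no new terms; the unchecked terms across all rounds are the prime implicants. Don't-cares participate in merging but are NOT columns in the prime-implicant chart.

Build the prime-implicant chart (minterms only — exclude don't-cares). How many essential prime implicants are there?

size-2^0 implicants → 00000(✓)  00010(✓)  00011(✓)  00100(✓)  00110(✓)  01000(✓)  01001(✓)  01010(✓)  01100(✓)  01101(✓)  01110(✓)  10000(✓)  10100(✓)  10111(✓)  11000(✓)  11001(✓)  11100(✓)  11101(✓)  11110(✓)  11111(✓)
size-2^1 implicants → -0000(✓)  -0100(✓)  -1000(✓)  -1001(✓)  -1100(✓)  -1101(✓)  -1110(✓)  0-000(✓)  0-010(✓)  0-100(✓)  0-110(✓)  00-00(✓)  00-10(✓)  000-0(✓)  0001-  001-0(✓)  01-00(✓)  01-01(✓)  01-10(✓)  010-0(✓)  0100-(✓)  011-0(✓)  0110-(✓)  1-000(✓)  1-100(✓)  1-111  10-00(✓)  11-00(✓)  11-01(✓)  1100-(✓)  111-0(✓)  111-1(✓)  1110-(✓)  1111-(✓)
size-2^2 implicants → --000(✓)  --100(✓)  -0-00(✓)  -1-00(✓)  -1-01(✓)  -100-(✓)  -11-0  -110-(✓)  0--00(✓)  0--10(✓)  0-0-0(✓)  0-1-0(✓)  00--0(✓)  01--0(✓)  01-0-(✓)  1--00(✓)  11-0-(✓)  111--
size-2^3 implicants → ---00  -1-0-  0---0
Unchecked terms (primes): ---00, -1-0-, -11-0, 0---0, 0001-, 1-111, 111--
Minterm coverage:
  m0 ⊆ ---00,0---0
  m2 ⊆ 0---0,0001-
  m3 ⊆ 0001- [E]
  m4 ⊆ ---00,0---0
  m6 ⊆ 0---0 [E]
  m8 ⊆ ---00,-1-0-,0---0
  m9 ⊆ -1-0- [E]
  m10 ⊆ 0---0 [E]
  m12 ⊆ ---00,-1-0-,-11-0,0---0
  m13 ⊆ -1-0- [E]
  m14 ⊆ -11-0,0---0
  m16 ⊆ ---00 [E]
  m20 ⊆ ---00 [E]
  m23 ⊆ 1-111 [E]
  m24 ⊆ ---00,-1-0-
  m25 ⊆ -1-0- [E]
  m28 ⊆ ---00,-1-0-,-11-0,111--
  m29 ⊆ -1-0-,111--
  m30 ⊆ -11-0,111--
  m31 ⊆ 1-111,111--
E = {---00, -1-0-, 0---0, 0001-, 1-111}

5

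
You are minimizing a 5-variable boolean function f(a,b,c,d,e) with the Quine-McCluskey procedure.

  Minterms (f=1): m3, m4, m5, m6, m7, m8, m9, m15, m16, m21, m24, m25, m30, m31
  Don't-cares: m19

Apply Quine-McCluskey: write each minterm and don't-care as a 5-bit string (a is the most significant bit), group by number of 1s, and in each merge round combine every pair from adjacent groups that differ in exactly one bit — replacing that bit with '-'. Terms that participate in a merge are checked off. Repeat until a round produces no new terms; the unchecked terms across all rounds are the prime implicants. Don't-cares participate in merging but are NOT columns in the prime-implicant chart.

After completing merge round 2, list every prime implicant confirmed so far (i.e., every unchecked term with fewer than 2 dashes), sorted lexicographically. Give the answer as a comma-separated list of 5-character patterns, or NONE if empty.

-0011, -0101, -1111, 0-111, 00-11, 1-000, 1111-

Round 0: 00011✓ 00100✓ 00101✓ 00110✓ 00111✓ 01000✓ 01001✓ 01111✓ 10000✓ 10011✓ 10101✓ 11000✓ 11001✓ 11110✓ 11111✓
Round 1: -0011 -0101 -1000✓ -1001✓ -1111 0-111 00-11 001-0✓ 001-1✓ 0010-✓ 0011-✓ 0100-✓ 1-000 1100-✓ 1111-
Round 2: -100- 001--
PIs = {-0011, -0101, -100-, -1111, 0-111, 00-11, 001--, 1-000, 1111-}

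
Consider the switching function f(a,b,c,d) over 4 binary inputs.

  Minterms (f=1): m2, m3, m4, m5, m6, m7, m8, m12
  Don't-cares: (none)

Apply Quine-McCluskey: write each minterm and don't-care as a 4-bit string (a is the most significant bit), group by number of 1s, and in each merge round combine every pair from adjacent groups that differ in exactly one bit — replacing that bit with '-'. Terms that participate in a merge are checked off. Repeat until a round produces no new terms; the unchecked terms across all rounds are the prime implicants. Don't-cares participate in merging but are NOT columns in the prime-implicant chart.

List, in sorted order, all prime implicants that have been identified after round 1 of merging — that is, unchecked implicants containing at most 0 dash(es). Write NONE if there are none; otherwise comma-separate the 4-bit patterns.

Round 0: 0010✓ 0011✓ 0100✓ 0101✓ 0110✓ 0111✓ 1000✓ 1100✓
Round 1: -100 0-10✓ 0-11✓ 001-✓ 01-0✓ 01-1✓ 010-✓ 011-✓ 1-00
Round 2: 0-1- 01--
PIs = {-100, 0-1-, 01--, 1-00}

NONE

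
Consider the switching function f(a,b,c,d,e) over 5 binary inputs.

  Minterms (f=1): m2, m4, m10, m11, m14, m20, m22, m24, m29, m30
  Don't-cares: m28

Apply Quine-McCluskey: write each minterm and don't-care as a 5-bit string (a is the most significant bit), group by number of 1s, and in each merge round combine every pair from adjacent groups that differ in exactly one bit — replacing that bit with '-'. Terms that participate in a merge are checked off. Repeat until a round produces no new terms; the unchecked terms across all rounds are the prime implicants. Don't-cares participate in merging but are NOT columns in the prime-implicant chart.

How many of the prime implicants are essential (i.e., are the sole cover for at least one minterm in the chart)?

6

[col 0] 00010*, 00100*, 01010*, 01011*, 01110*, 10100*, 10110*, 11000*, 11100*, 11101*, 11110*
[col 1] -0100, -1110, 0-010, 01-10, 0101-, 1-100*, 1-110*, 101-0*, 11-00, 111-0*, 1110-
[col 2] 1-1-0
Prime implicants: -0100, -1110, 0-010, 01-10, 0101-, 1-1-0, 11-00, 1110-
PI chart (minterm → PIs covering it):
  2 | 0-010  (sole → essential)
  4 | -0100  (sole → essential)
  10 | 0-010,01-10,0101-
  11 | 0101-  (sole → essential)
  14 | -1110,01-10
  20 | -0100,1-1-0
  22 | 1-1-0  (sole → essential)
  24 | 11-00  (sole → essential)
  29 | 1110-  (sole → essential)
  30 | -1110,1-1-0
Essential prime implicants: -0100, 0-010, 0101-, 1-1-0, 11-00, 1110-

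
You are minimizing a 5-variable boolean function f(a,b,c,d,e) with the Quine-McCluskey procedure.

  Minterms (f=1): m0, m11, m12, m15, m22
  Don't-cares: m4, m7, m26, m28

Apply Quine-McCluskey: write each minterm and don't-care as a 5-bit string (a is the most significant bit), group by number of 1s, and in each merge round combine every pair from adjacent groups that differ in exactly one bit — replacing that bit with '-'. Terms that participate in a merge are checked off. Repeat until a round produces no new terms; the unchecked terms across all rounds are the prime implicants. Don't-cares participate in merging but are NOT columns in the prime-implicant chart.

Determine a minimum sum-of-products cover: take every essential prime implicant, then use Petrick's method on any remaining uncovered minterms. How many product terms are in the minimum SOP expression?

4

size-2^0 implicants → 00000(✓)  00100(✓)  00111(✓)  01011(✓)  01100(✓)  01111(✓)  10110  11010  11100(✓)
size-2^1 implicants → -1100  0-100  0-111  00-00  01-11
Unchecked terms (primes): -1100, 0-100, 0-111, 00-00, 01-11, 10110, 11010
Minterm coverage:
  m0 ⊆ 00-00 [E]
  m11 ⊆ 01-11 [E]
  m12 ⊆ -1100,0-100
  m15 ⊆ 0-111,01-11
  m22 ⊆ 10110 [E]
E = {00-00, 01-11, 10110}
Petrick residual → -1100
Cover = bcd'e' + a'b'd'e' + a'bde + ab'cde'  |cover|=4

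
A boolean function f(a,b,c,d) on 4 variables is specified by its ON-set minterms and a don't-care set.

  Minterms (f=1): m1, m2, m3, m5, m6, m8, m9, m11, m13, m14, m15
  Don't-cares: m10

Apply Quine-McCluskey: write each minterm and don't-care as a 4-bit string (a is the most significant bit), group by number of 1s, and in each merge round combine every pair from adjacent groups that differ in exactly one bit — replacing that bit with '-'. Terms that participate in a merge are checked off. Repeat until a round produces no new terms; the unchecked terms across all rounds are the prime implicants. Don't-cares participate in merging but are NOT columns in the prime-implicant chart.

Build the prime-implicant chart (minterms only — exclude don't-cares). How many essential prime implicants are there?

[col 0] 0001*, 0010*, 0011*, 0101*, 0110*, 1000*, 1001*, 1010*, 1011*, 1101*, 1110*, 1111*
[col 1] -001*, -010*, -011*, -101*, -110*, 0-01*, 0-10*, 00-1*, 001-*, 1-01*, 1-10*, 1-11*, 10-0*, 10-1*, 100-*, 101-*, 11-1*, 111-*
[col 2] --01, --10, -0-1, -01-, 1--1, 1-1-, 10--
Prime implicants: --01, --10, -0-1, -01-, 1--1, 1-1-, 10--
PI chart (minterm → PIs covering it):
  1 | --01,-0-1
  2 | --10,-01-
  3 | -0-1,-01-
  5 | --01  (sole → essential)
  6 | --10  (sole → essential)
  8 | 10--  (sole → essential)
  9 | --01,-0-1,1--1,10--
  11 | -0-1,-01-,1--1,1-1-,10--
  13 | --01,1--1
  14 | --10,1-1-
  15 | 1--1,1-1-
Essential prime implicants: --01, --10, 10--

3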